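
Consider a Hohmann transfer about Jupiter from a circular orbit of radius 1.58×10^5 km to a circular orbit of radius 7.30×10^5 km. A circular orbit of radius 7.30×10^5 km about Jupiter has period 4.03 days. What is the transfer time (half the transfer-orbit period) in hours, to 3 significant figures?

t = 22.9 hours

From Kepler's third law T² = 4π²r³/μ at r = 7.30×10^5 km, T = 4.03 days = 4.03 × 86400 s = 3.48192×10^5 s: μ = 4π²r³/T² = 1.26675×10^8 km³/s².
Transfer-ellipse semi-major axis a_t = (r₁ + r₂)/2 = (1.580×10^5 + 7.300×10^5)/2 = 4.440×10^5 km.
Half the transfer-orbit period gives t = π√(a_t³/μ) = 82580 s.
Converting: 82580 s ÷ 3600 s/hour = 22.9 hours.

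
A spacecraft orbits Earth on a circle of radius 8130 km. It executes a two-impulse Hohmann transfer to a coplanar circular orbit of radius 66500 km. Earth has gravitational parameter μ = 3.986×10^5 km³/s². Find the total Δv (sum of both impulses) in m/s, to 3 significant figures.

Semi-major axis of the transfer orbit: a_t = (8130 + 66500)/2 = 37315 km.
Circular speed at r₁: v₁ = √(μ/r₁) = √(3.986×10^5/8130) = 7.0020 km/s.
On the transfer ellipse at r₁, vis-viva gives v_p = √[μ(2/r₁ − 1/a_t)] = 9.3474 km/s.
First burn Δv₁ = |v_p − v₁| = 2.3454 km/s.
Circular speed at r₂: v₂ = √(μ/r₂) = 2.4483 km/s.
Transfer-orbit speed at r₂: v_a = √[μ(2/r₂ − 1/a_t)] = 1.1428 km/s.
Second burn Δv₂ = |v₂ − v_a| = 1.3055 km/s.
Δv = Δv₁ + Δv₂ = 2.3454 + 1.3055 = 3.651 km/s.

Δv = 3650 m/s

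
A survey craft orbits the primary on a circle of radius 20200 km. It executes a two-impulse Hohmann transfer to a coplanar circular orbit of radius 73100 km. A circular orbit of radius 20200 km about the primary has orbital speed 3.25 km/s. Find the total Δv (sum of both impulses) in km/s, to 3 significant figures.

From the circular-orbit relation v² = μ/r at r = 20200 km: μ = v²r = (3.25)² × 20200 = 2.13362×10^5 km³/s².
Transfer-ellipse semi-major axis a_t = (r₁ + r₂)/2 = (20200 + 73100)/2 = 46650 km.
At r₁ the circular-orbit speed is v₁ = √(μ/r₁) = 3.25000 km/s.
Transfer-orbit speed at r₁ (vis-viva): v_p = √[μ(2/r₁ − 1/a_t)] = 4.06833 km/s.
First burn Δv₁ = |v_p − v₁| = 0.81833 km/s.
Circular speed at r₂: v₂ = √(μ/r₂) = 1.7084425 km/s.
Transfer-orbit speed at r₂: v_a = √[μ(2/r₂ − 1/a_t)] = 1.1242172 km/s.
Second burn Δv₂ = |v₂ − v_a| = 0.58423 km/s.
Δv = Δv₁ + Δv₂ = 0.81833 + 0.58423 = 1.403 km/s.

Δv = 1.40 km/s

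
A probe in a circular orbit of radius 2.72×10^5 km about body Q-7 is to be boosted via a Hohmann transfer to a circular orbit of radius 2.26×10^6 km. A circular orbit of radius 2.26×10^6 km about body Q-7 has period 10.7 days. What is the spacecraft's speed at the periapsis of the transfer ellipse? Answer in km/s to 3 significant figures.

v = 59.2 km/s

From Kepler's third law T² = 4π²r³/μ at r = 2.26×10^6 km, T = 10.7 days = 10.7 × 86400 s = 9.2448×10^5 s: μ = 4π²r³/T² = 5.33200×10^8 km³/s².
The Hohmann ellipse has a_t = (r₁ + r₂)/2 = 1.266×10^6 km.
At periapsis, r = 2.720×10^5 km.
Applying v² = μ(2/r − 1/a_t): v = 59.16 km/s.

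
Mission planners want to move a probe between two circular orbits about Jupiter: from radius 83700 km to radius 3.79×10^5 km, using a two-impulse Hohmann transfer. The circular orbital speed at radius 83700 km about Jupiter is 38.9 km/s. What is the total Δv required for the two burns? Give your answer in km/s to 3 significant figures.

From the circular-orbit relation v² = μ/r at r = 83700 km: μ = v²r = (38.9)² × 83700 = 1.26656×10^8 km³/s².
Semi-major axis of the transfer orbit: a_t = (83700 + 3.790×10^5)/2 = 2.3135×10^5 km.
At r₁ the circular-orbit speed is v₁ = √(μ/r₁) = 38.900 km/s.
On the transfer ellipse at r₁, vis-viva gives v_p = √[μ(2/r₁ − 1/a_t)] = 49.789 km/s.
First burn Δv₁ = |v_p − v₁| = 10.889 km/s.
At r₂, v₂ = √(μ/r₂) = 18.2807 km/s.
Transfer-orbit speed at r₂: v_a = √[μ(2/r₂ − 1/a_t)] = 10.9956 km/s.
Second burn Δv₂ = |v₂ − v_a| = 7.2851 km/s.
Δv = Δv₁ + Δv₂ = 10.889 + 7.2851 = 18.17 km/s.

Δv = 18.2 km/s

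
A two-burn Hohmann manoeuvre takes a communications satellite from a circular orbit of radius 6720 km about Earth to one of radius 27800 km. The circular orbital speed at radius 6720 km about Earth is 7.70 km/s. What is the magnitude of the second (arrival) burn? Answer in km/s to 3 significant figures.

From the circular-orbit relation v² = μ/r at r = 6720 km: μ = v²r = (7.70)² × 6720 = 3.98429×10^5 km³/s².
Transfer-ellipse semi-major axis a_t = (r₁ + r₂)/2 = (6720 + 27800)/2 = 17260 km.
On the circular orbit at r = 27800 km, v_c = √(μ/r) = 3.786 km/s.
Transfer-orbit speed at the same r (vis-viva, a = a_t): v_t = √[μ(2/r − 1/a_t)] = 2.362 km/s.
Δv₂ = |v_t − v_c| = |2.362 − 3.786| = 1.424 km/s.

Δv₂ = 1.42 km/s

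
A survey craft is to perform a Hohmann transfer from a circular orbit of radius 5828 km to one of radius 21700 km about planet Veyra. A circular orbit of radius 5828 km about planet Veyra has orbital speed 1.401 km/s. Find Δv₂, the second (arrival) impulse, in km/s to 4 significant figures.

Δv₂ = 0.2536 km/s

From the circular-orbit relation v² = μ/r at r = 5828 km: μ = v²r = (1.401)² × 5828 = 11439.2 km³/s².
Semi-major axis of the transfer orbit: a_t = (5828 + 21700)/2 = 13764 km.
Circular speed at r = 21700 km: v_c = √(μ/r) = 0.72605 km/s.
Transfer-orbit speed at the same r (vis-viva, a = a_t): v_t = √[μ(2/r − 1/a_t)] = 0.47245 km/s.
Δv₂ = |v_t − v_c| = |0.47245 − 0.72605| = 0.2536 km/s.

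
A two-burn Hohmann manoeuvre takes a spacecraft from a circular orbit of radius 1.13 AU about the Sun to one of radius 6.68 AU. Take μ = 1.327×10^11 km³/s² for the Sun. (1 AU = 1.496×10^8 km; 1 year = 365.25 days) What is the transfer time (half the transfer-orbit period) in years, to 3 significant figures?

t = 3.86 years

In km: r₁ = 1.13 × 1.496×10^8 = 1.69048×10^8 km; r₂ = 6.68 × 1.496×10^8 = 9.99328×10^8 km.
The Hohmann ellipse has a_t = (r₁ + r₂)/2 = 5.84188×10^8 km.
Transfer time t = π√(a_t³/μ) = π√((5.84188×10^8)³ / 1.327×10^11) = 1.218×10^8 s.
Converting: 1.218×10^8 s ÷ 3.15576×10^7 s/year (365.25 × 86400) = 3.86 years.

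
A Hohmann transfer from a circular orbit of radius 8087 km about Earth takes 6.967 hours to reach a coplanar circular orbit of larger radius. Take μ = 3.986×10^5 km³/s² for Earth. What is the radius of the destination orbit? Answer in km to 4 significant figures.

r₂ = 50710 km

Transfer time t = 6.967 hours = 25081.2 s, and t = π√(a_t³/μ).
So a_t = (μ t²/π²)^(1/3) = (3.986×10^5 × (25081.2)² / π²)^(1/3) = 29398 km.
Since a_t = (r₁ + r₂)/2, r₂ = 2a_t − r₁ = 2×29398 − 8087 = 50709 km.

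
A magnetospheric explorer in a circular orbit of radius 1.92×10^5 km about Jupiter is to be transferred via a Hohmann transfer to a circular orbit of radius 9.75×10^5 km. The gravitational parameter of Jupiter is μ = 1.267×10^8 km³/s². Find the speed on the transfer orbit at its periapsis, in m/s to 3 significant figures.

v = 33200 m/s

The Hohmann ellipse has a_t = (r₁ + r₂)/2 = 5.835×10^5 km.
The periapsis of the transfer ellipse is at r = 1.920×10^5 km.
From the vis-viva equation, v = √[μ(2/r − 1/a_t)] = 33.21 km/s.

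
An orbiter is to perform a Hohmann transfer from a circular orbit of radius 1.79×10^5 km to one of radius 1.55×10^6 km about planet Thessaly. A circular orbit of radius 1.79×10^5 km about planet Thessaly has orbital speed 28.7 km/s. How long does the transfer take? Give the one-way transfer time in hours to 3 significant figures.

From the circular-orbit relation v² = μ/r at r = 1.79×10^5 km: μ = v²r = (28.7)² × 1.79×10^5 = 1.47441×10^8 km³/s².
Semi-major axis of the transfer orbit: a_t = (1.790×10^5 + 1.550×10^6)/2 = 8.645×10^5 km.
Half the transfer-orbit period gives t = π√(a_t³/μ) = 2.080×10^5 s.
Converting: 2.080×10^5 s ÷ 3600 s/hour = 57.8 hours.

t = 57.8 hours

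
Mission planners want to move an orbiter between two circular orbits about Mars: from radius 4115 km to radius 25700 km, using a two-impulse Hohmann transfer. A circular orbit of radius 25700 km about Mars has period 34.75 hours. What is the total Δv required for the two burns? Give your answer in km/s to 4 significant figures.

Δv = 1.622 km/s

From Kepler's third law T² = 4π²r³/μ at r = 25700 km, T = 34.75 hours = 34.75 × 3600 s = 1.251×10^5 s: μ = 4π²r³/T² = 42819.8 km³/s².
The Hohmann ellipse has a_t = (r₁ + r₂)/2 = 14907.5 km.
At r₁ the circular-orbit speed is v₁ = √(μ/r₁) = 3.2258 km/s.
Transfer-orbit speed at r₁ (vis-viva): v_p = √[μ(2/r₁ − 1/a_t)] = 4.2355 km/s.
First burn Δv₁ = |v_p − v₁| = 1.0097 km/s.
At r₂, v₂ = √(μ/r₂) = 1.29079 km/s.
Transfer-orbit speed at r₂: v_a = √[μ(2/r₂ − 1/a_t)] = 0.678169 km/s.
Second burn Δv₂ = |v₂ − v_a| = 0.61262 km/s.
Total Δv = Δv₁ + Δv₂ = 1.622 km/s.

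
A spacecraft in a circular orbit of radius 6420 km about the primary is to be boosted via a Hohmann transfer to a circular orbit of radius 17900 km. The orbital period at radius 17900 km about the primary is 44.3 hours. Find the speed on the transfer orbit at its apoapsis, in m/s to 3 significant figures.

From Kepler's third law T² = 4π²r³/μ at r = 17900 km, T = 44.3 hours = 44.3 × 3600 s = 1.5948×10^5 s: μ = 4π²r³/T² = 8902.39 km³/s².
Semi-major axis of the transfer orbit: a_t = (6420 + 17900)/2 = 12160 km.
At apoapsis, r = 17900 km.
Vis-viva: v = √[μ(2/r − 1/a_t)] = √[8902.39 × (2/17900 − 1/12160)] = 0.5124 km/s.

v = 512 m/s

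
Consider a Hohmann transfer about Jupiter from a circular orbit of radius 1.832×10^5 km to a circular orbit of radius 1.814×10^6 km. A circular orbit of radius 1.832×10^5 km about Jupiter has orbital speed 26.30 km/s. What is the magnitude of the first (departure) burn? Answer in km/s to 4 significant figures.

Δv₁ = 9.147 km/s

From the circular-orbit relation v² = μ/r at r = 1.832×10^5 km: μ = v²r = (26.30)² × 1.832×10^5 = 1.26718×10^8 km³/s².
The Hohmann ellipse has a_t = (r₁ + r₂)/2 = 9.986×10^5 km.
On the circular orbit at r = 1.832×10^5 km, v_c = √(μ/r) = 26.300 km/s.
Transfer-orbit speed at the same r (vis-viva, a = a_t): v_t = √[μ(2/r − 1/a_t)] = 35.447 km/s.
Δv₁ = |v_t − v_c| = |35.447 − 26.300| = 9.147 km/s.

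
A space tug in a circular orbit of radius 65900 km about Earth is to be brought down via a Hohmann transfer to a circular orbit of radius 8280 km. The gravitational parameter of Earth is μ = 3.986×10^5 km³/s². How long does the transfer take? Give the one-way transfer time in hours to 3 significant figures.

Semi-major axis of the transfer orbit: a_t = (65900 + 8280)/2 = 37090 km.
Transfer time t = π√(a_t³/μ) = π√((37090)³ / 3.986×10^5) = 35540 s.
Converting: 35540 s ÷ 3600 s/hour = 9.87 hours.

t = 9.87 hours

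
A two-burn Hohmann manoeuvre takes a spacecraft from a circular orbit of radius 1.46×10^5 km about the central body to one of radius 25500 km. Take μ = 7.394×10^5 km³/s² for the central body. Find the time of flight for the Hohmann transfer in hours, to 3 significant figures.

t = 25.5 hours

Semi-major axis of the transfer orbit: a_t = (1.460×10^5 + 25500)/2 = 85750 km.
Half the transfer-orbit period gives t = π√(a_t³/μ) = 91740 s.
Converting: 91740 s ÷ 3600 s/hour = 25.5 hours.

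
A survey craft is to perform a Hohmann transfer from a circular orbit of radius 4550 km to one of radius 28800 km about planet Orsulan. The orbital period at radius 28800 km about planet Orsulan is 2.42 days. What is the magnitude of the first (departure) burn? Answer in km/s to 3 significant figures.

Δv₁ = 0.684 km/s

From Kepler's third law T² = 4π²r³/μ at r = 28800 km, T = 2.42 days = 2.42 × 86400 s = 2.09088×10^5 s: μ = 4π²r³/T² = 21571.4 km³/s².
The Hohmann ellipse has a_t = (r₁ + r₂)/2 = 16675 km.
On the circular orbit at r = 4550 km, v_c = √(μ/r) = 2.1774 km/s.
Transfer-orbit speed at the same r (vis-viva, a = a_t): v_t = √[μ(2/r − 1/a_t)] = 2.8615 km/s.
Δv₁ = |v_t − v_c| = |2.8615 − 2.1774| = 0.6841 km/s.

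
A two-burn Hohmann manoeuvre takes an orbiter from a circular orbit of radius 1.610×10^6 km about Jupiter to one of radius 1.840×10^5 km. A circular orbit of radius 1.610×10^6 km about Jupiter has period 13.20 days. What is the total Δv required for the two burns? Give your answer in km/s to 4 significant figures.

From Kepler's third law T² = 4π²r³/μ at r = 1.610×10^6 km, T = 13.20 days = 13.20 × 86400 s = 1.14048×10^6 s: μ = 4π²r³/T² = 1.26667×10^8 km³/s².
Transfer-ellipse semi-major axis a_t = (r₁ + r₂)/2 = (1.610×10^6 + 1.840×10^5)/2 = 8.970×10^5 km.
At r₁ the circular-orbit speed is v₁ = √(μ/r₁) = 8.870 km/s.
Transfer-orbit speed at r₁ (vis-viva): v_a = √[μ(2/r₁ − 1/a_t)] = 4.017 km/s.
First burn Δv₁ = |v_a − v₁| = 4.853 km/s.
At r₂, v₂ = √(μ/r₂) = 26.237 km/s.
Transfer-orbit speed at r₂: v_p = √[μ(2/r₂ − 1/a_t)] = 35.151 km/s.
Second burn Δv₂ = |v₂ − v_p| = 8.914 km/s.
Δv = Δv₁ + Δv₂ = 4.853 + 8.914 = 13.77 km/s.

Δv = 13.77 km/s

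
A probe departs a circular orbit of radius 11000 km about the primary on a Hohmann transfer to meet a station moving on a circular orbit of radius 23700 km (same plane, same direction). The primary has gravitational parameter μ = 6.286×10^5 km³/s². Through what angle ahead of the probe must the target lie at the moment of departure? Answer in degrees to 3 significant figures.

Transfer-ellipse semi-major axis a_t = (r₁ + r₂)/2 = (11000 + 23700)/2 = 17350 km.
The half-period of the transfer ellipse is t = π√(a_t³/μ) = 9055.5 s.
The target's mean motion on its circular orbit is ω₂ = √(μ/r₂³) = 2.1730×10^-4 rad/s.
Angle swept by the target during transfer: ω₂·t = 1.9678 rad = 112.7°.
The probe traverses 180° on the transfer ellipse, so the target must lead by 180° − 112.7° = 67.3°.

φ = 67.3°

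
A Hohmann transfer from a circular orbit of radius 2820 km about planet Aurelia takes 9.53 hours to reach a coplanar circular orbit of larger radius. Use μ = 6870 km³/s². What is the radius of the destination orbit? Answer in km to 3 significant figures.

Transfer time t = 9.53 hours = 34308 s, and t = π√(a_t³/μ).
So a_t = (μ t²/π²)^(1/3) = (6870 × (34308)² / π²)^(1/3) = 9357.3 km.
Since a_t = (r₁ + r₂)/2, r₂ = 2a_t − r₁ = 2×9357.3 − 2820 = 15894.6 km.

r₂ = 15900 km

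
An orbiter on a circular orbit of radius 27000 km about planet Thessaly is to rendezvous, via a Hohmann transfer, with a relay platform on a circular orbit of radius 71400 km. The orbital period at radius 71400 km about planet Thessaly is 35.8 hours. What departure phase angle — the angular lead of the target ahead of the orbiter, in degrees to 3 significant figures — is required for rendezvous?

From Kepler's third law T² = 4π²r³/μ at r = 71400 km, T = 35.8 hours = 35.8 × 3600 s = 1.2888×10^5 s: μ = 4π²r³/T² = 8.65134×10^5 km³/s².
Semi-major axis of the transfer orbit: a_t = (27000 + 71400)/2 = 49200 km.
The half-period of the transfer ellipse is t = π√(a_t³/μ) = 36860 s.
The target's mean motion on its circular orbit is ω₂ = √(μ/r₂³) = 4.875×10^-5 rad/s.
Angle swept by the target during transfer: ω₂·t = 1.797 rad = 103.0°.
The orbiter traverses 180° on the transfer ellipse, so the target must lead by 180° − 103.0° = 77.0°.

φ = 77.0°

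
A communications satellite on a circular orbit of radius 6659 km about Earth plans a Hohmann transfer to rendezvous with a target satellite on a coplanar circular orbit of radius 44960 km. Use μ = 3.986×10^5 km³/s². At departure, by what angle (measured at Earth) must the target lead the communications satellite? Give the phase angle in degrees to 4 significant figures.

φ = 101.7°

Semi-major axis of the transfer orbit: a_t = (6659 + 44960)/2 = 25809.5 km.
Transfer time t = π√(a_t³/μ) = 20632 s.
The target's mean motion on its circular orbit is ω₂ = √(μ/r₂³) = 6.6226×10^-5 rad/s.
Angle swept by the target during transfer: ω₂·t = 1.3664 rad = 78.29°.
The communications satellite traverses 180° on the transfer ellipse, so the target must lead by 180° − 78.29° = 101.7°.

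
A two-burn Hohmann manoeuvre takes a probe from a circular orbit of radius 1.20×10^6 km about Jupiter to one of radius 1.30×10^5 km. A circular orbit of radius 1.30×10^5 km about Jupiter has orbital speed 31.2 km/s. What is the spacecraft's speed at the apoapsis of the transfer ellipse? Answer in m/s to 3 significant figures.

v = 4540 m/s

From the circular-orbit relation v² = μ/r at r = 1.30×10^5 km: μ = v²r = (31.2)² × 1.30×10^5 = 1.26547×10^8 km³/s².
Semi-major axis of the transfer orbit: a_t = (1.200×10^6 + 1.300×10^5)/2 = 6.650×10^5 km.
At apoapsis, r = 1.200×10^6 km.
From the vis-viva equation, v = √[μ(2/r − 1/a_t)] = 4.540 km/s.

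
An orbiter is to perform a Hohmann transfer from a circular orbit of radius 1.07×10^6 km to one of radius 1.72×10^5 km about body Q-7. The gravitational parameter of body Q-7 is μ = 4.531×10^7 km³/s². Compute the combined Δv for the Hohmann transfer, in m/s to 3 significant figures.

Δv = 8160 m/s

The Hohmann ellipse has a_t = (r₁ + r₂)/2 = 6.210×10^5 km.
Circular speed at r₁: v₁ = √(μ/r₁) = √(4.531×10^7/1.070×10^6) = 6.5074 km/s.
Transfer-orbit speed at r₁ (vis-viva): v_a = √[μ(2/r₁ − 1/a_t)] = 3.4247 km/s.
First burn Δv₁ = |v_a − v₁| = 3.083 km/s.
At r₂, v₂ = √(μ/r₂) = 16.231 km/s.
Transfer-orbit speed at r₂: v_p = √[μ(2/r₂ − 1/a_t)] = 21.305 km/s.
Second burn Δv₂ = |v₂ − v_p| = 5.074 km/s.
Total Δv = Δv₁ + Δv₂ = 8.157 km/s.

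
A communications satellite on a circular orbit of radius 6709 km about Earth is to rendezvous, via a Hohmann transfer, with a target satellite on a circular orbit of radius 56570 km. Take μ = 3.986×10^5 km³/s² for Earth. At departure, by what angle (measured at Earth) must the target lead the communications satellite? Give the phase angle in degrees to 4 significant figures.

φ = 104.7°

Transfer-ellipse semi-major axis a_t = (r₁ + r₂)/2 = (6709 + 56570)/2 = 31639.5 km.
The half-period of the transfer ellipse is t = π√(a_t³/μ) = 28000 s.
The target's mean motion on its circular orbit is ω₂ = √(μ/r₂³) = 4.692×10^-5 rad/s.
Angle swept by the target during transfer: ω₂·t = 1.314 rad = 75.29°.
Arrival is 180° from departure on the ellipse, so φ = 180° − 75.29° = 104.7°.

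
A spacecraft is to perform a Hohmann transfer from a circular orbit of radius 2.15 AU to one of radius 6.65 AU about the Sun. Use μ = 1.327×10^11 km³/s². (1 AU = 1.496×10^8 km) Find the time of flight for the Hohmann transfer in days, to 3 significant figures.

In km: r₁ = 2.15 × 1.496×10^8 = 3.2164×10^8 km; r₂ = 6.65 × 1.496×10^8 = 9.9484×10^8 km.
The Hohmann ellipse has a_t = (r₁ + r₂)/2 = 6.5824×10^8 km.
By Kepler's third law the transfer-orbit period is T = 2π√(a_t³/μ), so t = T/2 = 1.456×10^8 s.
Converting: 1.456×10^8 s ÷ 86400 s/day = 1690 days.

t = 1690 days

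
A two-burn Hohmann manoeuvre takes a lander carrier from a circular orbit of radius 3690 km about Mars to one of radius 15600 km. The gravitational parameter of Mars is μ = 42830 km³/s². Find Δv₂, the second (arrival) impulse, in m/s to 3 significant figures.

Transfer-ellipse semi-major axis a_t = (r₁ + r₂)/2 = (3690 + 15600)/2 = 9645 km.
On the circular orbit at r = 15600 km, v_c = √(μ/r) = 1.6570 km/s.
Vis-viva on the transfer ellipse at r = 15600 km gives v_t = √[μ(2/r − 1/a_t)] = 1.0249 km/s.
Δv₂ = |v_t − v_c| = |1.0249 − 1.6570| = 0.6321 km/s.

Δv₂ = 632 m/s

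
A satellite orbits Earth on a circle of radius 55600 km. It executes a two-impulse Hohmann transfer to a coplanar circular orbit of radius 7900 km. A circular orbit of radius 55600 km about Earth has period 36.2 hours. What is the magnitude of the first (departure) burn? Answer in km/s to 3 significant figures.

From Kepler's third law T² = 4π²r³/μ at r = 55600 km, T = 36.2 hours = 36.2 × 3600 s = 1.3032×10^5 s: μ = 4π²r³/T² = 3.99542×10^5 km³/s².
Transfer-ellipse semi-major axis a_t = (r₁ + r₂)/2 = (55600 + 7900)/2 = 31750 km.
Circular speed at r = 55600 km: v_c = √(μ/r) = 2.681 km/s.
Transfer-orbit speed at the same r (vis-viva, a = a_t): v_t = √[μ(2/r − 1/a_t)] = 1.337 km/s.
Δv₁ = |v_t − v_c| = |1.337 − 2.681| = 1.344 km/s.

Δv₁ = 1.34 km/s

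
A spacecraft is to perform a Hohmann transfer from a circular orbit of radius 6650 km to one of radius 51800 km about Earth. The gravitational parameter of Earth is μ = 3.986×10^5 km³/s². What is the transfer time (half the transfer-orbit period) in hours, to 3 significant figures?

Semi-major axis of the transfer orbit: a_t = (6650 + 51800)/2 = 29225 km.
Transfer time t = π√(a_t³/μ) = π√((29225)³ / 3.986×10^5) = 24860 s.
Converting: 24860 s ÷ 3600 s/hour = 6.91 hours.

t = 6.91 hours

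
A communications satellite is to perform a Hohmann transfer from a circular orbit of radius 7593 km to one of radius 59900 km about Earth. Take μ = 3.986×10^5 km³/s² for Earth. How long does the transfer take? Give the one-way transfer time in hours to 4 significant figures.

The Hohmann ellipse has a_t = (r₁ + r₂)/2 = 33746.5 km.
By Kepler's third law the transfer-orbit period is T = 2π√(a_t³/μ), so t = T/2 = 30850 s.
Converting: 30850 s ÷ 3600 s/hour = 8.569 hours.

t = 8.569 hours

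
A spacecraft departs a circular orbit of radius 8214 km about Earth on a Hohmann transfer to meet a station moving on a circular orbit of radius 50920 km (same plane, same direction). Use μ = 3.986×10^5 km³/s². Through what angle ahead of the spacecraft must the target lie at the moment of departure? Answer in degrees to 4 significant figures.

φ = 100.4°

The Hohmann ellipse has a_t = (r₁ + r₂)/2 = 29567 km.
Transfer time t = π√(a_t³/μ) = 25300 s.
Target angular speed ω₂ = √(μ/r₂³) = 5.495×10^-5 rad/s.
Angle swept by the target during transfer: ω₂·t = 1.390 rad = 79.64°.
The spacecraft traverses 180° on the transfer ellipse, so the target must lead by 180° − 79.64° = 100.4°.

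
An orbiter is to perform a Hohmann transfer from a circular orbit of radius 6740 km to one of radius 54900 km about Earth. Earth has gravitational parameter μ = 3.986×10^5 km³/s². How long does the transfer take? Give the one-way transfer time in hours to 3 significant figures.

Transfer-ellipse semi-major axis a_t = (r₁ + r₂)/2 = (6740 + 54900)/2 = 30820 km.
Transfer time t = π√(a_t³/μ) = π√((30820)³ / 3.986×10^5) = 26920 s.
Converting: 26920 s ÷ 3600 s/hour = 7.48 hours.

t = 7.48 hours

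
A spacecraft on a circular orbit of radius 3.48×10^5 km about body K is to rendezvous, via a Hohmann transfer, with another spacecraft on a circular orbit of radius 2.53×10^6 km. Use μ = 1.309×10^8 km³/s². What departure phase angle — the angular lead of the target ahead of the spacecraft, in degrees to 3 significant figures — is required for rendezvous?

Transfer-ellipse semi-major axis a_t = (r₁ + r₂)/2 = (3.480×10^5 + 2.530×10^6)/2 = 1.439×10^6 km.
Transfer time t = π√(a_t³/μ) = 4.740×10^5 s.
Target angular speed ω₂ = √(μ/r₂³) = 2.843×10^-6 rad/s.
Angle swept by the target during transfer: ω₂·t = 1.3476 rad = 77.21°.
The spacecraft traverses 180° on the transfer ellipse, so the target must lead by 180° − 77.21° = 103°.

φ = 103°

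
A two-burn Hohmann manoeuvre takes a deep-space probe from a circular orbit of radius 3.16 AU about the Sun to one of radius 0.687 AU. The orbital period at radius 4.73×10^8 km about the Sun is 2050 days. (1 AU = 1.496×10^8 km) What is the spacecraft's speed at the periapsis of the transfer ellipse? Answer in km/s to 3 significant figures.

From Kepler's third law T² = 4π²r³/μ at r = 4.73×10^8 km, T = 2050 days = 2050 × 86400 s = 1.7712×10^8 s: μ = 4π²r³/T² = 1.33170×10^11 km³/s².
In km: r₁ = 3.16 × 1.496×10^8 = 4.72736×10^8 km; r₂ = 0.687 × 1.496×10^8 = 1.027752×10^8 km.
Transfer-ellipse semi-major axis a_t = (r₁ + r₂)/2 = (4.72736×10^8 + 1.027752×10^8)/2 = 2.877556×10^8 km.
At periapsis, r = 1.027752×10^8 km.
Vis-viva: v = √[μ(2/r − 1/a_t)] = √[1.33170×10^11 × (2/1.027752×10^8 − 1/2.877556×10^8)] = 46.14 km/s.

v = 46.1 km/s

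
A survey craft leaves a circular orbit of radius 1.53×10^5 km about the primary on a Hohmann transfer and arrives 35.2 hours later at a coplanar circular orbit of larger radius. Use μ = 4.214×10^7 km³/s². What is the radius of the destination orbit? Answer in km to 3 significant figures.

r₂ = 6.66×10^5 km

Transfer time t = 35.2 hours = 1.2672×10^5 s, and t = π√(a_t³/μ).
So a_t = (μ t²/π²)^(1/3) = (4.214×10^7 × (1.2672×10^5)² / π²)^(1/3) = 4.0929×10^5 km.
Since a_t = (r₁ + r₂)/2, r₂ = 2a_t − r₁ = 2×4.0929×10^5 − 1.530×10^5 = 6.6558×10^5 km.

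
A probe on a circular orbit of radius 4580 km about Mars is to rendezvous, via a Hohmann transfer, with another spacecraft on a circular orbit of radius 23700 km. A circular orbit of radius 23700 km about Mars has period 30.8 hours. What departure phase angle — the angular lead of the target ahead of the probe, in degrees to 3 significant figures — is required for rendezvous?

φ = 97.0°

From Kepler's third law T² = 4π²r³/μ at r = 23700 km, T = 30.8 hours = 30.8 × 3600 s = 1.1088×10^5 s: μ = 4π²r³/T² = 42746.3 km³/s².
Transfer-ellipse semi-major axis a_t = (r₁ + r₂)/2 = (4580 + 23700)/2 = 14140 km.
The half-period of the transfer ellipse is t = π√(a_t³/μ) = 25549.05 s.
The target's mean motion on its circular orbit is ω₂ = √(μ/r₂³) = 5.666653×10^-5 rad/s.
Angle swept by the target during transfer: ω₂·t = 1.447776 rad = 82.951°.
Arrival is 180° from departure on the ellipse, so φ = 180° − 82.951° = 97.0°.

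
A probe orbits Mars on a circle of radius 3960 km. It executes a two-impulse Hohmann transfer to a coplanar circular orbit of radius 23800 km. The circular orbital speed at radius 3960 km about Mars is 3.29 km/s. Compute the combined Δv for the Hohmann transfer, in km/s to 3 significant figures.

From the circular-orbit relation v² = μ/r at r = 3960 km: μ = v²r = (3.29)² × 3960 = 42863.4 km³/s².
The Hohmann ellipse has a_t = (r₁ + r₂)/2 = 13880 km.
At r₁ the circular-orbit speed is v₁ = √(μ/r₁) = 3.290 km/s.
Transfer-orbit speed at r₁ (v² = μ(2/r − 1/a)): v_p = √[μ(2/r₁ − 1/a_t)] = 4.308 km/s.
First burn Δv₁ = |v_p − v₁| = 1.018 km/s.
Circular speed at r₂: v₂ = √(μ/r₂) = 1.342 km/s.
Transfer-orbit speed at r₂: v_a = √[μ(2/r₂ − 1/a_t)] = 0.7168 km/s.
Second burn Δv₂ = |v₂ − v_a| = 0.6252 km/s.
Total Δv = Δv₁ + Δv₂ = 1.643 km/s.

Δv = 1.64 km/s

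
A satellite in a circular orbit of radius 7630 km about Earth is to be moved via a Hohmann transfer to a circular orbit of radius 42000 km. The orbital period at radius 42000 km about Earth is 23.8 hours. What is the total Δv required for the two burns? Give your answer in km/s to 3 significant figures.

Δv = 3.55 km/s

From Kepler's third law T² = 4π²r³/μ at r = 42000 km, T = 23.8 hours = 23.8 × 3600 s = 85680 s: μ = 4π²r³/T² = 3.98427×10^5 km³/s².
Semi-major axis of the transfer orbit: a_t = (7630 + 42000)/2 = 24815 km.
Circular speed at r₁: v₁ = √(μ/r₁) = √(3.98427×10^5/7630) = 7.226 km/s.
Transfer-orbit speed at r₁ (vis-viva): v_p = √[μ(2/r₁ − 1/a_t)] = 9.401 km/s.
First burn Δv₁ = |v_p − v₁| = 2.175 km/s.
At r₂, v₂ = √(μ/r₂) = 3.080 km/s.
Transfer-orbit speed at r₂: v_a = √[μ(2/r₂ − 1/a_t)] = 1.708 km/s.
Second burn Δv₂ = |v₂ − v_a| = 1.372 km/s.
Δv = Δv₁ + Δv₂ = 2.175 + 1.372 = 3.547 km/s.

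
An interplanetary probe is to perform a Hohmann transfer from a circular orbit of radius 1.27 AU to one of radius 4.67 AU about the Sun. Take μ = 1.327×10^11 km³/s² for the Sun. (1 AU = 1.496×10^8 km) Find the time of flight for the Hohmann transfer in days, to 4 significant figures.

In km: r₁ = 1.27 × 1.496×10^8 = 1.89992×10^8 km; r₂ = 4.67 × 1.496×10^8 = 6.98632×10^8 km.
The Hohmann ellipse has a_t = (r₁ + r₂)/2 = 4.44312×10^8 km.
Half the transfer-orbit period gives t = π√(a_t³/μ) = 8.077×10^7 s.
Converting: 8.077×10^7 s ÷ 86400 s/day = 934.8 days.

t = 934.8 days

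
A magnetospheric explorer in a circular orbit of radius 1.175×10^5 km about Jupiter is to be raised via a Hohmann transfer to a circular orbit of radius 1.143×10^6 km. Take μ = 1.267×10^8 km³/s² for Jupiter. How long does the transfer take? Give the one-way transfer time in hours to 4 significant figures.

t = 38.79 hours

Semi-major axis of the transfer orbit: a_t = (1.175×10^5 + 1.143×10^6)/2 = 6.3025×10^5 km.
Half the transfer-orbit period gives t = π√(a_t³/μ) = 1.3965×10^5 s.
Converting: 1.3965×10^5 s ÷ 3600 s/hour = 38.79 hours.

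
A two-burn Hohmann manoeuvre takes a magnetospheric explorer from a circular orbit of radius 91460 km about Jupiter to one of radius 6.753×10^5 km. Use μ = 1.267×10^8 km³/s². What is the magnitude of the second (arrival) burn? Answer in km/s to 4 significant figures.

Δv₂ = 7.007 km/s

The Hohmann ellipse has a_t = (r₁ + r₂)/2 = 3.8338×10^5 km.
On the circular orbit at r = 6.753×10^5 km, v_c = √(μ/r) = 13.697 km/s.
Vis-viva on the transfer ellipse at r = 6.753×10^5 km gives v_t = √[μ(2/r − 1/a_t)] = 6.6902 km/s.
Δv₂ = |v_t − v_c| = |6.6902 − 13.697| = 7.007 km/s.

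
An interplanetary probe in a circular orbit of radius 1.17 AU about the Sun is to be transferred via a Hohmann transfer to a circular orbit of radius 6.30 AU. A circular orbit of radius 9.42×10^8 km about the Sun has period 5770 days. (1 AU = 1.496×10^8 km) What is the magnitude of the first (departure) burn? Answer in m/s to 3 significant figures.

From Kepler's third law T² = 4π²r³/μ at r = 9.42×10^8 km, T = 5770 days = 5770 × 86400 s = 4.98528×10^8 s: μ = 4π²r³/T² = 1.32780×10^11 km³/s².
In km: r₁ = 1.17 × 1.496×10^8 = 1.75032×10^8 km; r₂ = 6.30 × 1.496×10^8 = 9.4248×10^8 km.
Semi-major axis of the transfer orbit: a_t = (1.75032×10^8 + 9.4248×10^8)/2 = 5.58756×10^8 km.
Circular speed at r = 1.75032×10^8 km: v_c = √(μ/r) = 27.543 km/s.
Transfer-orbit speed at the same r (vis-viva, a = a_t): v_t = √[μ(2/r − 1/a_t)] = 35.771 km/s.
Δv₁ = |v_t − v_c| = |35.771 − 27.543| = 8.228 km/s.

Δv₁ = 8230 m/s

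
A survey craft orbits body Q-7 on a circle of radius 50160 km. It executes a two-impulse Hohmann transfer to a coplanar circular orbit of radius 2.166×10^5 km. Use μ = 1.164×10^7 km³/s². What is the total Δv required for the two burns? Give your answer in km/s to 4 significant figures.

Δv = 7.014 km/s

Semi-major axis of the transfer orbit: a_t = (50160 + 2.166×10^5)/2 = 1.3338×10^5 km.
Circular speed at r₁: v₁ = √(μ/r₁) = √(1.164×10^7/50160) = 15.2334 km/s.
Transfer-orbit speed at r₁ (vis-viva equation): v_p = √[μ(2/r₁ − 1/a_t)] = 19.4125 km/s.
First burn Δv₁ = |v_p − v₁| = 4.179 km/s.
At r₂, v₂ = √(μ/r₂) = 7.331 km/s.
Transfer-orbit speed at r₂: v_a = √[μ(2/r₂ − 1/a_t)] = 4.496 km/s.
Second burn Δv₂ = |v₂ − v_a| = 2.835 km/s.
Δv = Δv₁ + Δv₂ = 4.179 + 2.835 = 7.014 km/s.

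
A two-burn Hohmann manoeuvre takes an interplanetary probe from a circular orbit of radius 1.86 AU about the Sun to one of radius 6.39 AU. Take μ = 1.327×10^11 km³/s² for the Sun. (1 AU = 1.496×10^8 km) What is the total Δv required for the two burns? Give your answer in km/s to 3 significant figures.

In km: r₁ = 1.86 × 1.496×10^8 = 2.78256×10^8 km; r₂ = 6.39 × 1.496×10^8 = 9.55944×10^8 km.
The Hohmann ellipse has a_t = (r₁ + r₂)/2 = 6.171×10^8 km.
Circular speed at r₁: v₁ = √(μ/r₁) = √(1.327×10^11/2.78256×10^8) = 21.83802 km/s.
Transfer-orbit speed at r₁ (vis-viva): v_p = √[μ(2/r₁ − 1/a_t)] = 27.18014 km/s.
First burn Δv₁ = |v_p − v₁| = 5.34212 km/s.
Circular speed at r₂: v₂ = √(μ/r₂) = 11.78201 km/s.
Transfer-orbit speed at r₂: v_a = √[μ(2/r₂ − 1/a_t)] = 7.911589 km/s.
Second burn Δv₂ = |v₂ − v_a| = 3.87042 km/s.
Δv = Δv₁ + Δv₂ = 5.34212 + 3.87042 = 9.213 km/s.

Δv = 9.21 km/s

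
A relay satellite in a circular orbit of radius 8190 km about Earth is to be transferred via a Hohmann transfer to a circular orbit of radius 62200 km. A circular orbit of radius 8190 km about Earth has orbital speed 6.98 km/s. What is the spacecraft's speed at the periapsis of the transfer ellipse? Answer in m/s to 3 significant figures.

From the circular-orbit relation v² = μ/r at r = 8190 km: μ = v²r = (6.98)² × 8190 = 3.99020×10^5 km³/s².
Semi-major axis of the transfer orbit: a_t = (8190 + 62200)/2 = 35195 km.
At periapsis, r = 8190 km.
Vis-viva: v = √[μ(2/r − 1/a_t)] = √[3.99020×10^5 × (2/8190 − 1/35195)] = 9.279 km/s.

v = 9280 m/s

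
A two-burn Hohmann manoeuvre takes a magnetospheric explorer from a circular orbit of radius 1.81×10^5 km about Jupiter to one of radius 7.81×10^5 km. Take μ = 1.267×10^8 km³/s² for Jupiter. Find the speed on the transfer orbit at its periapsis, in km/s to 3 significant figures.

Semi-major axis of the transfer orbit: a_t = (1.810×10^5 + 7.810×10^5)/2 = 4.810×10^5 km.
At periapsis, r = 1.810×10^5 km.
Applying v² = μ(2/r − 1/a_t): v = 33.71 km/s.

v = 33.7 km/s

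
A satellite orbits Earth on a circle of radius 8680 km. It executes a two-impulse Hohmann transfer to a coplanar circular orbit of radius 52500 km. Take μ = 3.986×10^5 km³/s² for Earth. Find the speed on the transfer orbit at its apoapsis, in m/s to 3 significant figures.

Transfer-ellipse semi-major axis a_t = (r₁ + r₂)/2 = (8680 + 52500)/2 = 30590 km.
The apoapsis of the transfer ellipse is at r = 52500 km.
Vis-viva: v = √[μ(2/r − 1/a_t)] = √[3.986×10^5 × (2/52500 − 1/30590)] = 1.468 km/s.

v = 1470 m/s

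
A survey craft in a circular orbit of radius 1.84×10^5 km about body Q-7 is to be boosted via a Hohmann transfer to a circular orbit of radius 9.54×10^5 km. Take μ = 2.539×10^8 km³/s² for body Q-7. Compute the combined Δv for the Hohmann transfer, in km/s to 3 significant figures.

Transfer-ellipse semi-major axis a_t = (r₁ + r₂)/2 = (1.840×10^5 + 9.540×10^5)/2 = 5.690×10^5 km.
At r₁ the circular-orbit speed is v₁ = √(μ/r₁) = 37.15 km/s.
On the transfer ellipse at r₁, vis-viva equation gives v_p = √[μ(2/r₁ − 1/a_t)] = 48.10 km/s.
First burn Δv₁ = |v_p − v₁| = 10.95 km/s.
At r₂, v₂ = √(μ/r₂) = 16.314 km/s.
Transfer-orbit speed at r₂: v_a = √[μ(2/r₂ − 1/a_t)] = 9.2771 km/s.
Second burn Δv₂ = |v₂ − v_a| = 7.037 km/s.
Total Δv = Δv₁ + Δv₂ = 17.99 km/s.

Δv = 18.0 km/s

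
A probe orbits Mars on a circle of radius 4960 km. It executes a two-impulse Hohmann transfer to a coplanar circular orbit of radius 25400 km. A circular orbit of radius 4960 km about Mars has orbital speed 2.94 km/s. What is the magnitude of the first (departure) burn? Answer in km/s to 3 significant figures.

Δv₁ = 0.863 km/s

From the circular-orbit relation v² = μ/r at r = 4960 km: μ = v²r = (2.94)² × 4960 = 42872.3 km³/s².
Transfer-ellipse semi-major axis a_t = (r₁ + r₂)/2 = (4960 + 25400)/2 = 15180 km.
Circular speed at r = 4960 km: v_c = √(μ/r) = 2.940 km/s.
Transfer-orbit speed at the same r (vis-viva, a = a_t): v_t = √[μ(2/r − 1/a_t)] = 3.803 km/s.
Δv₁ = |v_t − v_c| = |3.803 − 2.940| = 0.8630 km/s.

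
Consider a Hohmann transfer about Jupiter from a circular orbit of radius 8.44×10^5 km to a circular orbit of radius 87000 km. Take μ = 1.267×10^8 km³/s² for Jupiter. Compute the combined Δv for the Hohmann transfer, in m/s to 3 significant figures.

Δv = 20200 m/s

Transfer-ellipse semi-major axis a_t = (r₁ + r₂)/2 = (8.440×10^5 + 87000)/2 = 4.655×10^5 km.
At r₁ the circular-orbit speed is v₁ = √(μ/r₁) = 12.25228 km/s.
On the transfer ellipse at r₁, vis-viva equation gives v_a = √[μ(2/r₁ − 1/a_t)] = 5.296840 km/s.
First burn Δv₁ = |v_a − v₁| = 6.9554 km/s.
Circular speed at r₂: v₂ = √(μ/r₂) = 38.1618 km/s.
Transfer-orbit speed at r₂: v_p = √[μ(2/r₂ − 1/a_t)] = 51.3854 km/s.
Second burn Δv₂ = |v₂ − v_p| = 13.224 km/s.
Total Δv = Δv₁ + Δv₂ = 20.18 km/s.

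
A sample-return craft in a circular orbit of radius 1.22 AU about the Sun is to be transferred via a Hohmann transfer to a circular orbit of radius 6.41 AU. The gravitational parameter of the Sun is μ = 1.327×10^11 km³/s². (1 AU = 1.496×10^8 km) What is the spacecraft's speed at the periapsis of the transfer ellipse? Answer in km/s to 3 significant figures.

In km: r₁ = 1.22 × 1.496×10^8 = 1.82512×10^8 km; r₂ = 6.41 × 1.496×10^8 = 9.58936×10^8 km.
The Hohmann ellipse has a_t = (r₁ + r₂)/2 = 5.70724×10^8 km.
At periapsis, r = 1.82512×10^8 km.
Applying v² = μ(2/r − 1/a_t): v = 34.95 km/s.

v = 35.0 km/s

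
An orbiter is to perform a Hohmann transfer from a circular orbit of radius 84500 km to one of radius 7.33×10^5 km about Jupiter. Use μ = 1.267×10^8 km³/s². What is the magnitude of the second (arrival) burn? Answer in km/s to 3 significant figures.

The Hohmann ellipse has a_t = (r₁ + r₂)/2 = 4.0875×10^5 km.
On the circular orbit at r = 7.330×10^5 km, v_c = √(μ/r) = 13.1473 km/s.
Transfer-orbit speed at the same r (vis-viva, a = a_t): v_t = √[μ(2/r − 1/a_t)] = 5.97772 km/s.
Δv₂ = |v_t − v_c| = |5.97772 − 13.1473| = 7.170 km/s.

Δv₂ = 7.17 km/s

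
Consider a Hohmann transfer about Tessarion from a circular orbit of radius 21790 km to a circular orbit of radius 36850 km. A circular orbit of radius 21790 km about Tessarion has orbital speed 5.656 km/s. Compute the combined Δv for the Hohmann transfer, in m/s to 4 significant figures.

From the circular-orbit relation v² = μ/r at r = 21790 km: μ = v²r = (5.656)² × 21790 = 6.97069×10^5 km³/s².
Semi-major axis of the transfer orbit: a_t = (21790 + 36850)/2 = 29320 km.
At r₁ the circular-orbit speed is v₁ = √(μ/r₁) = 5.6560 km/s.
On the transfer ellipse at r₁, v² = μ(2/r − 1/a) gives v_p = √[μ(2/r₁ − 1/a_t)] = 6.3408 km/s.
First burn Δv₁ = |v_p − v₁| = 0.6848 km/s.
At r₂, v₂ = √(μ/r₂) = 4.3493 km/s.
Transfer-orbit speed at r₂: v_a = √[μ(2/r₂ − 1/a_t)] = 3.7494 km/s.
Second burn Δv₂ = |v₂ − v_a| = 0.5999 km/s.
Total Δv = Δv₁ + Δv₂ = 1.285 km/s.

Δv = 1285 m/s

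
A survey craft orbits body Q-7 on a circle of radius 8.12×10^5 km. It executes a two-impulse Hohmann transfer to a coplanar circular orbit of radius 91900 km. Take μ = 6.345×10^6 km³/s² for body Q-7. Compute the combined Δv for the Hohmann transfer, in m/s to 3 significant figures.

Δv = 4360 m/s

The Hohmann ellipse has a_t = (r₁ + r₂)/2 = 4.5195×10^5 km.
Circular speed at r₁: v₁ = √(μ/r₁) = √(6.345×10^6/8.120×10^5) = 2.7954 km/s.
On the transfer ellipse at r₁, vis-viva equation gives v_a = √[μ(2/r₁ − 1/a_t)] = 1.2605 km/s.
First burn Δv₁ = |v_a − v₁| = 1.535 km/s.
At r₂, v₂ = √(μ/r₂) = 8.30918 km/s.
Transfer-orbit speed at r₂: v_p = √[μ(2/r₂ − 1/a_t)] = 11.1376 km/s.
Second burn Δv₂ = |v₂ − v_p| = 2.828 km/s.
Δv = Δv₁ + Δv₂ = 1.535 + 2.828 = 4.363 km/s.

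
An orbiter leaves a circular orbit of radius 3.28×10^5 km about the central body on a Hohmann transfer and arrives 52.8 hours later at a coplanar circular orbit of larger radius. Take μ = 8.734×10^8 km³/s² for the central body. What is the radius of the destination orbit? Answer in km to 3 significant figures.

r₂ = 2.62×10^6 km

Transfer time t = 52.8 hours = 1.9008×10^5 s, and t = π√(a_t³/μ).
So a_t = (μ t²/π²)^(1/3) = (8.734×10^8 × (1.9008×10^5)² / π²)^(1/3) = 1.4732×10^6 km.
Since a_t = (r₁ + r₂)/2, r₂ = 2a_t − r₁ = 2×1.4732×10^6 − 3.280×10^5 = 2.6184×10^6 km.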